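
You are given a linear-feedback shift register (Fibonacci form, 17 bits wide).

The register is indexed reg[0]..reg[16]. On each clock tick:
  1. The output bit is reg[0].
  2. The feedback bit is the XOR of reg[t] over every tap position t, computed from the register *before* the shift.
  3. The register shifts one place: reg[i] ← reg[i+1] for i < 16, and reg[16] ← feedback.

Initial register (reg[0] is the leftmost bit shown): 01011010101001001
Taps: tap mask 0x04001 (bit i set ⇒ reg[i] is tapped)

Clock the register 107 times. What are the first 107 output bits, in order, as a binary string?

k : reg_k → out_k, fb_k
0: 01011010101001001 → 0, fb=0
1: 10110101010010010 → 1, fb=1
2: 01101010100100101 → 0, fb=1
3: 11010101001001011 → 1, fb=1
4: 10101010010010111 → 1, fb=0
5: 01010100100101110 → 0, fb=1
6: 10101001001011101 → 1, fb=0
7: 01010010010111010 → 0, fb=0
8: 10100100101110100 → 1, fb=0
9: 01001001011101000 → 0, fb=0
10: 10010010111010000 → 1, fb=1
11: 00100101110100001 → 0, fb=0
12: 01001011101000010 → 0, fb=0
13: 10010111010000100 → 1, fb=0
14: 00101110100001000 → 0, fb=0
15: 01011101000010000 → 0, fb=0
16: 10111010000100000 → 1, fb=1
17: 01110100001000001 → 0, fb=0
18: 11101000010000010 → 1, fb=1
19: 11010000100000101 → 1, fb=0
20: 10100001000001010 → 1, fb=1
21: 01000010000010101 → 0, fb=1
22: 10000100000101011 → 1, fb=1
23: 00001000001010111 → 0, fb=1
24: 00010000010101111 → 0, fb=1
25: 00100000101011111 → 0, fb=1
26: 01000001010111111 → 0, fb=1
27: 10000010101111111 → 1, fb=0
28: 00000101011111110 → 0, fb=1
29: 00001010111111101 → 0, fb=1
30: 00010101111111011 → 0, fb=0
31: 00101011111110110 → 0, fb=1
32: 01010111111101101 → 0, fb=1
33: 10101111111011011 → 1, fb=1
34: 01011111110110111 → 0, fb=1
35: 10111111101101111 → 1, fb=0
36: 01111111011011110 → 0, fb=1
37: 11111110110111101 → 1, fb=0
38: 11111101101111010 → 1, fb=1
39: 11111011011110101 → 1, fb=0
40: 11110110111101010 → 1, fb=1
41: 11101101111010101 → 1, fb=0
42: 11011011110101010 → 1, fb=1
43: 10110111101010101 → 1, fb=0
44: 01101111010101010 → 0, fb=0
45: 11011110101010100 → 1, fb=0
46: 10111101010101000 → 1, fb=1
47: 01111010101010001 → 0, fb=0
48: 11110101010100010 → 1, fb=1
49: 11101010101000101 → 1, fb=0
50: 11010101010001010 → 1, fb=1
51: 10101010100010101 → 1, fb=0
52: 01010101000101010 → 0, fb=0
53: 10101010001010100 → 1, fb=0
54: 01010100010101000 → 0, fb=0
55: 10101000101010000 → 1, fb=1
56: 01010001010100001 → 0, fb=0
57: 10100010101000010 → 1, fb=1
58: 01000101010000101 → 0, fb=1
59: 10001010100001011 → 1, fb=1
60: 00010101000010111 → 0, fb=1
61: 00101010000101111 → 0, fb=1
62: 01010100001011111 → 0, fb=1
63: 10101000010111111 → 1, fb=0
64: 01010000101111110 → 0, fb=1
65: 10100001011111101 → 1, fb=0
66: 01000010111111010 → 0, fb=0
67: 10000101111110100 → 1, fb=0
68: 00001011111101000 → 0, fb=0
69: 00010111111010000 → 0, fb=0
70: 00101111110100000 → 0, fb=0
71: 01011111101000000 → 0, fb=0
72: 10111111010000000 → 1, fb=1
73: 01111110100000001 → 0, fb=0
74: 11111101000000010 → 1, fb=1
75: 11111010000000101 → 1, fb=0
76: 11110100000001010 → 1, fb=1
77: 11101000000010101 → 1, fb=0
78: 11010000000101010 → 1, fb=1
79: 10100000001010101 → 1, fb=0
80: 01000000010101010 → 0, fb=0
81: 10000000101010100 → 1, fb=0
82: 00000001010101000 → 0, fb=0
83: 00000010101010000 → 0, fb=0
84: 00000101010100000 → 0, fb=0
85: 00001010101000000 → 0, fb=0
86: 00010101010000000 → 0, fb=0
87: 00101010100000000 → 0, fb=0
88: 01010101000000000 → 0, fb=0
89: 10101010000000000 → 1, fb=1
90: 01010100000000001 → 0, fb=0
91: 10101000000000010 → 1, fb=1
92: 01010000000000101 → 0, fb=1
93: 10100000000001011 → 1, fb=1
94: 01000000000010111 → 0, fb=1
95: 10000000000101111 → 1, fb=0
96: 00000000001011110 → 0, fb=1
97: 00000000010111101 → 0, fb=1
98: 00000000101111011 → 0, fb=0
99: 00000001011110110 → 0, fb=1
100: 00000010111101101 → 0, fb=1
101: 00000101111011011 → 0, fb=0
102: 00001011110110110 → 0, fb=1
103: 00010111101101101 → 0, fb=1
104: 00101111011011011 → 0, fb=0
105: 01011110110110110 → 0, fb=1
106: 10111101101101101 → 1, fb=0

01011010101001001011101000010000010101111111011011110101010100010101000010111111010000000101010100000000001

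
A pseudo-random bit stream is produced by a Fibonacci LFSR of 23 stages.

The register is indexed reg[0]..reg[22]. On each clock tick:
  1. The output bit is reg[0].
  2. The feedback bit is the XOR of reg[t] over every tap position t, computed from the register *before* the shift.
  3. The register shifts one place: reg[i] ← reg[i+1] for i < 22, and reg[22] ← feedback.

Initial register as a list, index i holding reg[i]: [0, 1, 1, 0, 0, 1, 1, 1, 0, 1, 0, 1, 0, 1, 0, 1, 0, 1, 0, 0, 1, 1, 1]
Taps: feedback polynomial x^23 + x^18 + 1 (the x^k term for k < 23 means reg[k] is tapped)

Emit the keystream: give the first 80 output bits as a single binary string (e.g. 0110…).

step | reg (before) | out | fb
   0 | 01100111010101010100111 | 0 | 0
   1 | 11001110101010101001110 | 1 | 1
   2 | 10011101010101010011101 | 1 | 0
   3 | 00111010101010100111010 | 0 | 1
   4 | 01110101010101001110101 | 0 | 1
   5 | 11101010101010011101011 | 1 | 1
   6 | 11010101010100111010111 | 1 | 0
   7 | 10101010101001110101110 | 1 | 1
   8 | 01010101010011101011101 | 0 | 1
   9 | 10101010100111010111011 | 1 | 0
  10 | 01010101001110101110110 | 0 | 1
  11 | 10101010011101011101101 | 1 | 1
  12 | 01010100111010111011011 | 0 | 1
  13 | 10101001110101110110111 | 1 | 0
  14 | 01010011101011101101110 | 0 | 0
  15 | 10100111010111011011100 | 1 | 0
  16 | 01001110101110110111000 | 0 | 1
  17 | 10011101011101101110001 | 1 | 0
  18 | 00111010111011011100010 | 0 | 0
  19 | 01110101110110111000100 | 0 | 0
  20 | 11101011101101110001000 | 1 | 1
  21 | 11010111011011100010001 | 1 | 0
  22 | 10101110110111000100010 | 1 | 1
  23 | 01011101101110001000101 | 0 | 0
  24 | 10111011011100010001010 | 1 | 1
  25 | 01110110111000100010101 | 0 | 1
  26 | 11101101110001000101011 | 1 | 1
  27 | 11011011100010001010111 | 1 | 0
  28 | 10110111000100010101110 | 1 | 1
  29 | 01101110001000101011101 | 0 | 1
  30 | 11011100010001010111011 | 1 | 0
  31 | 10111000100010101110110 | 1 | 0
  32 | 01110001000101011101100 | 0 | 0
  33 | 11100010001010111011000 | 1 | 0
  34 | 11000100010101110110000 | 1 | 0
  35 | 10001000101011101100000 | 1 | 1
  36 | 00010001010111011000001 | 0 | 0
  37 | 00100010101110110000010 | 0 | 0
  38 | 01000101011101100000100 | 0 | 0
  39 | 10001010111011000001000 | 1 | 1
  40 | 00010101110110000010001 | 0 | 1
  41 | 00101011101100000100011 | 0 | 0
  42 | 01010111011000001000110 | 0 | 0
  43 | 10101110110000010001100 | 1 | 1
  44 | 01011101100000100011001 | 0 | 1
  45 | 10111011000001000110011 | 1 | 0
  46 | 01110110000010001100110 | 0 | 0
  47 | 11101100000100011001100 | 1 | 1
  48 | 11011000001000110011001 | 1 | 0
  49 | 10110000010001100110010 | 1 | 0
  50 | 01100000100011001100100 | 0 | 0
  51 | 11000001000110011001000 | 1 | 1
  52 | 10000010001100110010001 | 1 | 0
  53 | 00000100011001100100010 | 0 | 0
  54 | 00001000110011001000100 | 0 | 0
  55 | 00010001100110010001000 | 0 | 0
  56 | 00100011001100100010000 | 0 | 1
  57 | 01000110011001000100001 | 0 | 0
  58 | 10001100110010001000010 | 1 | 1
  59 | 00011001100100010000101 | 0 | 0
  60 | 00110011001000100001010 | 0 | 0
  61 | 01100110010001000010100 | 0 | 1
  62 | 11001100100010000101001 | 1 | 1
  63 | 10011001000100001010011 | 1 | 0
  64 | 00110010001000010100110 | 0 | 0
  65 | 01100100010000101001100 | 0 | 0
  66 | 11001000100001010011000 | 1 | 0
  67 | 10010001000010100110000 | 1 | 0
  68 | 00100010000101001100000 | 0 | 0
  69 | 01000100001010011000000 | 0 | 0
  70 | 10001000010100110000000 | 1 | 1
  71 | 00010000101001100000001 | 0 | 0
  72 | 00100001010011000000010 | 0 | 0
  73 | 01000010100110000000100 | 0 | 0
  74 | 10000101001100000001000 | 1 | 1
  75 | 00001010011000000010001 | 0 | 1
  76 | 00010100110000000100011 | 0 | 0
  77 | 00101001100000001000110 | 0 | 0
  78 | 01010011000000010001100 | 0 | 0
  79 | 10100110000000100011000 | 1 | 0

01100111010101010100111010111011011100010001010111011000001000110011001000100001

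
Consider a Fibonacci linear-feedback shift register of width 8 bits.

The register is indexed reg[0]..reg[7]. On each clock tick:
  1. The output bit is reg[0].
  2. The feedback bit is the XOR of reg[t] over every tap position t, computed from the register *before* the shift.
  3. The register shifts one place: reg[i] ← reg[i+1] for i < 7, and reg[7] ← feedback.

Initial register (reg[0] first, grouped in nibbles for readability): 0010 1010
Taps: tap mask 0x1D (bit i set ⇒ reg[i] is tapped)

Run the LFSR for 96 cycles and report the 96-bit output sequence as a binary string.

001010100111011101100111101111110100110011010100011000001110101010111110010100001001111111100001

tick  register→output (feedback)
  0  00101010→0 (0)
  1  01010100→0 (1)
  2  10101001→1 (1)
  3  01010011→0 (1)
  4  10100111→1 (0)
  5  01001110→0 (1)
  6  10011101→1 (1)
  7  00111011→0 (1)
  8  01110111→0 (0)
  9  11101110→1 (1)
 10  11011101→1 (1)
 11  10111011→1 (0)
 12  01110110→0 (0)
 13  11101100→1 (1)
 14  11011001→1 (1)
 15  10110011→1 (1)
 16  01100111→0 (1)
 17  11001111→1 (0)
 18  10011110→1 (1)
 19  00111101→0 (1)
 20  01111011→0 (1)
 21  11110111→1 (1)
 22  11101111→1 (1)
 23  11011111→1 (1)
 24  10111111→1 (0)
 25  01111110→0 (1)
 26  11111101→1 (0)
 27  11111010→1 (0)
 28  11110100→1 (1)
 29  11101001→1 (1)
 30  11010011→1 (0)
 31  10100110→1 (0)
 32  01001100→0 (1)
 33  10011001→1 (1)
 34  00110011→0 (0)
 35  01100110→0 (1)
 36  11001101→1 (0)
 37  10011010→1 (1)
 38  00110101→0 (0)
 39  01101010→0 (0)
 40  11010100→1 (0)
 41  10101000→1 (1)
 42  01010001→0 (1)
 43  10100011→1 (0)
 44  01000110→0 (0)
 45  10001100→1 (0)
 46  00011000→0 (0)
 47  00110000→0 (0)
 48  01100000→0 (1)
 49  11000001→1 (1)
 50  10000011→1 (1)
 51  00000111→0 (0)
 52  00001110→0 (1)
 53  00011101→0 (0)
 54  00111010→0 (1)
 55  01110101→0 (0)
 56  11101010→1 (1)
 57  11010101→1 (0)
 58  10101010→1 (1)
 59  01010101→0 (1)
 60  10101011→1 (1)
 61  01010111→0 (1)
 62  10101111→1 (1)
 63  01011111→0 (0)
 64  10111110→1 (0)
 65  01111100→0 (1)
 66  11111001→1 (0)
 67  11110010→1 (1)
 68  11100101→1 (0)
 69  11001010→1 (0)
 70  10010100→1 (0)
 71  00101000→0 (0)
 72  01010000→0 (1)
 73  10100001→1 (0)
 74  01000010→0 (0)
 75  10000100→1 (1)
 76  00001001→0 (1)
 77  00010011→0 (1)
 78  00100111→0 (1)
 79  01001111→0 (1)
 80  10011111→1 (1)
 81  00111111→0 (1)
 82  01111111→0 (1)
 83  11111111→1 (0)
 84  11111110→1 (0)
 85  11111100→1 (0)
 86  11111000→1 (0)
 87  11110000→1 (1)
 88  11100001→1 (0)
 89  11000010→1 (1)
 90  10000101→1 (1)
 91  00001011→0 (1)
 92  00010111→0 (1)
 93  00101111→0 (0)
 94  01011110→0 (0)
 95  10111100→1 (0)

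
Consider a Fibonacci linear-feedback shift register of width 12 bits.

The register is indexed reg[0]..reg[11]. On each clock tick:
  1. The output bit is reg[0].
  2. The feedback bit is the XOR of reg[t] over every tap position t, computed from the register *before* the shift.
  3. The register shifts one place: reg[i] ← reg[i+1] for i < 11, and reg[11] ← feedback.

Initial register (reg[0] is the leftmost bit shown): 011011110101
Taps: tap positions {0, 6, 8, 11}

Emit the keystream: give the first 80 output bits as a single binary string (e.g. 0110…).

k : reg_k → out_k, fb_k
0: 011011110101 → 0, fb=0
1: 110111101010 → 1, fb=1
2: 101111010101 → 1, fb=0
3: 011110101010 → 0, fb=0
4: 111101010100 → 1, fb=1
5: 111010101001 → 1, fb=0
6: 110101010010 → 1, fb=1
7: 101010100101 → 1, fb=1
8: 010101001011 → 0, fb=0
9: 101010010110 → 1, fb=1
10: 010100101101 → 0, fb=1
11: 101001011011 → 1, fb=1
12: 010010110111 → 0, fb=0
13: 100101101110 → 1, fb=1
14: 001011011101 → 0, fb=0
15: 010110111010 → 0, fb=0
16: 101101110100 → 1, fb=0
17: 011011101000 → 0, fb=0
18: 110111010000 → 1, fb=1
19: 101110100001 → 1, fb=1
20: 011101000011 → 0, fb=1
21: 111010000111 → 1, fb=0
22: 110100001110 → 1, fb=0
23: 101000011100 → 1, fb=0
24: 010000111000 → 0, fb=0
25: 100001110000 → 1, fb=0
26: 000011100000 → 0, fb=1
27: 000111000001 → 0, fb=1
28: 001110000011 → 0, fb=1
29: 011100000111 → 0, fb=1
30: 111000001111 → 1, fb=1
31: 110000011111 → 1, fb=1
32: 100000111111 → 1, fb=0
33: 000001111110 → 0, fb=0
34: 000011111100 → 0, fb=0
35: 000111111000 → 0, fb=0
36: 001111110000 → 0, fb=1
37: 011111100001 → 0, fb=0
38: 111111000010 → 1, fb=1
39: 111110000101 → 1, fb=0
40: 111100001010 → 1, fb=0
41: 111000010100 → 1, fb=1
42: 110000101001 → 1, fb=0
43: 100001010010 → 1, fb=1
44: 000010100101 → 0, fb=0
45: 000101001010 → 0, fb=1
46: 001010010101 → 0, fb=1
47: 010100101011 → 0, fb=1
48: 101001010111 → 1, fb=0
49: 010010101110 → 0, fb=0
50: 100101011100 → 1, fb=0
51: 001010111000 → 0, fb=0
52: 010101110000 → 0, fb=1
53: 101011100001 → 1, fb=1
54: 010111000011 → 0, fb=1
55: 101110000111 → 1, fb=0
56: 011100001110 → 0, fb=1
57: 111000011101 → 1, fb=1
58: 110000111011 → 1, fb=0
59: 100001110110 → 1, fb=0
60: 000011101100 → 0, fb=0
61: 000111011000 → 0, fb=1
62: 001110110001 → 0, fb=0
63: 011101100010 → 0, fb=1
64: 111011000101 → 1, fb=0
65: 110110001010 → 1, fb=0
66: 101100010100 → 1, fb=1
67: 011000101001 → 0, fb=1
68: 110001010011 → 1, fb=0
69: 100010100110 → 1, fb=0
70: 000101001100 → 0, fb=1
71: 001010011001 → 0, fb=0
72: 010100110010 → 0, fb=1
73: 101001100101 → 1, fb=1
74: 010011001011 → 0, fb=0
75: 100110010110 → 1, fb=1
76: 001100101101 → 0, fb=1
77: 011001011011 → 0, fb=0
78: 110010110110 → 1, fb=0
79: 100101101100 → 1, fb=1

01101111010101001011011101000011100000111111000010100101011100001110110001010011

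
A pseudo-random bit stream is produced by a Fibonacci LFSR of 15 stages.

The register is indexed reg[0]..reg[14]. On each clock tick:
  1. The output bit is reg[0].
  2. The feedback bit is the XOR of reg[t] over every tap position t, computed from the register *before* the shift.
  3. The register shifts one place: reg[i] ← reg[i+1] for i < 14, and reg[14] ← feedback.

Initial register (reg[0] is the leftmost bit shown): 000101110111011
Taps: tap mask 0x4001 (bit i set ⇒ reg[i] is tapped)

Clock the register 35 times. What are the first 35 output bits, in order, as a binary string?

00010111011101111100101101001010111

k : reg_k → out_k, fb_k
0: 000101110111011 → 0, fb=1
1: 001011101110111 → 0, fb=1
2: 010111011101111 → 0, fb=1
3: 101110111011111 → 1, fb=0
4: 011101110111110 → 0, fb=0
5: 111011101111100 → 1, fb=1
6: 110111011111001 → 1, fb=0
7: 101110111110010 → 1, fb=1
8: 011101111100101 → 0, fb=1
9: 111011111001011 → 1, fb=0
10: 110111110010110 → 1, fb=1
11: 101111100101101 → 1, fb=0
12: 011111001011010 → 0, fb=0
13: 111110010110100 → 1, fb=1
14: 111100101101001 → 1, fb=0
15: 111001011010010 → 1, fb=1
16: 110010110100101 → 1, fb=0
17: 100101101001010 → 1, fb=1
18: 001011010010101 → 0, fb=1
19: 010110100101011 → 0, fb=1
20: 101101001010111 → 1, fb=0
21: 011010010101110 → 0, fb=0
22: 110100101011100 → 1, fb=1
23: 101001010111001 → 1, fb=0
24: 010010101110010 → 0, fb=0
25: 100101011100100 → 1, fb=1
26: 001010111001001 → 0, fb=1
27: 010101110010011 → 0, fb=1
28: 101011100100111 → 1, fb=0
29: 010111001001110 → 0, fb=0
30: 101110010011100 → 1, fb=1
31: 011100100111001 → 0, fb=1
32: 111001001110011 → 1, fb=0
33: 110010011100110 → 1, fb=1
34: 100100111001101 → 1, fb=0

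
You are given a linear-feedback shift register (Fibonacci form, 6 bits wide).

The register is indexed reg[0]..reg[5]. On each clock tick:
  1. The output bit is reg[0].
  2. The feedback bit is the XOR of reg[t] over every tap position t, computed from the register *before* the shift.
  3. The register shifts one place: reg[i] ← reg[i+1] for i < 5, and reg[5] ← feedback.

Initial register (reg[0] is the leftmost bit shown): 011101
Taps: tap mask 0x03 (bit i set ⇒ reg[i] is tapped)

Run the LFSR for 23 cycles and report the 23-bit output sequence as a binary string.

01110110011010101111110

tick  register→output (feedback)
  0  011101→0 (1)
  1  111011→1 (0)
  2  110110→1 (0)
  3  101100→1 (1)
  4  011001→0 (1)
  5  110011→1 (0)
  6  100110→1 (1)
  7  001101→0 (0)
  8  011010→0 (1)
  9  110101→1 (0)
 10  101010→1 (1)
 11  010101→0 (1)
 12  101011→1 (1)
 13  010111→0 (1)
 14  101111→1 (1)
 15  011111→0 (1)
 16  111111→1 (0)
 17  111110→1 (0)
 18  111100→1 (0)
 19  111000→1 (0)
 20  110000→1 (0)
 21  100000→1 (1)
 22  000001→0 (0)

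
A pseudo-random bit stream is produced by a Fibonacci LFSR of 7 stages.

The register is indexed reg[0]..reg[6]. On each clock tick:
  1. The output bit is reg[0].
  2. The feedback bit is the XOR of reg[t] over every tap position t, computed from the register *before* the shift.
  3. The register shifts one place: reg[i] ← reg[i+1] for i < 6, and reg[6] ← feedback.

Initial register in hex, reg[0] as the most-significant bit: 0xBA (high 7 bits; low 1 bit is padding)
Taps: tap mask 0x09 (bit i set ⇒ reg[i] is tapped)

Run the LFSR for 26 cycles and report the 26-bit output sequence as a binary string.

tick  register→output (feedback)
  0  1011101→1 (0)
  1  0111010→0 (1)
  2  1110101→1 (1)
  3  1101011→1 (0)
  4  1010110→1 (1)
  5  0101101→0 (1)
  6  1011011→1 (0)
  7  0110110→0 (0)
  8  1101100→1 (0)
  9  1011000→1 (0)
 10  0110000→0 (0)
 11  1100000→1 (1)
 12  1000001→1 (1)
 13  0000011→0 (0)
 14  0000110→0 (0)
 15  0001100→0 (1)
 16  0011001→0 (1)
 17  0110011→0 (0)
 18  1100110→1 (1)
 19  1001101→1 (0)
 20  0011010→0 (1)
 21  0110101→0 (0)
 22  1101010→1 (0)
 23  1010100→1 (1)
 24  0101001→0 (1)
 25  1010011→1 (1)

10111010110110000011001101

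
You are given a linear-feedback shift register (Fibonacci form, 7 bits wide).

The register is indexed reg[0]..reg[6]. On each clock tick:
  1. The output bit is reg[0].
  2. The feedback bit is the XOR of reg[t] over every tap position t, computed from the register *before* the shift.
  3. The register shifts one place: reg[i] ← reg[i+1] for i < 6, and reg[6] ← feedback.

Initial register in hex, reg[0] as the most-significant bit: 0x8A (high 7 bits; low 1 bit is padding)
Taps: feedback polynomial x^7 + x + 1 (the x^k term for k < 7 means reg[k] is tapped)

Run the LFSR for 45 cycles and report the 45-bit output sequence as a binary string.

k : reg_k → out_k, fb_k
0: 1000101 → 1, fb=1
1: 0001011 → 0, fb=0
2: 0010110 → 0, fb=0
3: 0101100 → 0, fb=1
4: 1011001 → 1, fb=1
5: 0110011 → 0, fb=1
6: 1100111 → 1, fb=0
7: 1001110 → 1, fb=1
8: 0011101 → 0, fb=0
9: 0111010 → 0, fb=1
10: 1110101 → 1, fb=0
11: 1101010 → 1, fb=0
12: 1010100 → 1, fb=1
13: 0101001 → 0, fb=1
14: 1010011 → 1, fb=1
15: 0100111 → 0, fb=1
16: 1001111 → 1, fb=1
17: 0011111 → 0, fb=0
18: 0111110 → 0, fb=1
19: 1111101 → 1, fb=0
20: 1111010 → 1, fb=0
21: 1110100 → 1, fb=0
22: 1101000 → 1, fb=0
23: 1010000 → 1, fb=1
24: 0100001 → 0, fb=1
25: 1000011 → 1, fb=1
26: 0000111 → 0, fb=0
27: 0001110 → 0, fb=0
28: 0011100 → 0, fb=0
29: 0111000 → 0, fb=1
30: 1110001 → 1, fb=0
31: 1100010 → 1, fb=0
32: 1000100 → 1, fb=1
33: 0001001 → 0, fb=0
34: 0010010 → 0, fb=0
35: 0100100 → 0, fb=1
36: 1001001 → 1, fb=1
37: 0010011 → 0, fb=0
38: 0100110 → 0, fb=1
39: 1001101 → 1, fb=1
40: 0011011 → 0, fb=0
41: 0110110 → 0, fb=1
42: 1101101 → 1, fb=0
43: 1011010 → 1, fb=1
44: 0110101 → 0, fb=1

100010110011101010011111010000111000100100110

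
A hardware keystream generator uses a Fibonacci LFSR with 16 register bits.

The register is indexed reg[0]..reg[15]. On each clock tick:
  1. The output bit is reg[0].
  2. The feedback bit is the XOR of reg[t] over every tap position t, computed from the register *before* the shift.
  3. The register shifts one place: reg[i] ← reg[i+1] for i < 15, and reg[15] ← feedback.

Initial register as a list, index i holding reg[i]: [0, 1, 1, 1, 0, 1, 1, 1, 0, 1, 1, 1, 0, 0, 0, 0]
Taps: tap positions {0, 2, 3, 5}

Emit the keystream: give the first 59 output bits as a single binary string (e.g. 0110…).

01110111011100001111111100101011000111111011110001101011001

k : reg_k → out_k, fb_k
0: 0111011101110000 → 0, fb=1
1: 1110111011100001 → 1, fb=1
2: 1101110111000011 → 1, fb=1
3: 1011101110000111 → 1, fb=1
4: 0111011100001111 → 0, fb=1
5: 1110111000011111 → 1, fb=1
6: 1101110000111111 → 1, fb=1
7: 1011100001111111 → 1, fb=1
8: 0111000011111111 → 0, fb=0
9: 1110000111111110 → 1, fb=0
10: 1100001111111100 → 1, fb=1
11: 1000011111111001 → 1, fb=0
12: 0000111111110010 → 0, fb=1
13: 0001111111100101 → 0, fb=0
14: 0011111111001010 → 0, fb=1
15: 0111111110010101 → 0, fb=1
16: 1111111100101011 → 1, fb=0
17: 1111111001010110 → 1, fb=0
18: 1111110010101100 → 1, fb=0
19: 1111100101011000 → 1, fb=1
20: 1111001010110001 → 1, fb=1
21: 1110010101100011 → 1, fb=1
22: 1100101011000111 → 1, fb=1
23: 1001010110001111 → 1, fb=1
24: 0010101100011111 → 0, fb=1
25: 0101011000111111 → 0, fb=0
26: 1010110001111110 → 1, fb=1
27: 0101100011111101 → 0, fb=1
28: 1011000111111011 → 1, fb=1
29: 0110001111110111 → 0, fb=1
30: 1100011111101111 → 1, fb=0
31: 1000111111011110 → 1, fb=0
32: 0001111110111100 → 0, fb=0
33: 0011111101111000 → 0, fb=1
34: 0111111011110001 → 0, fb=1
35: 1111110111100011 → 1, fb=0
36: 1111101111000110 → 1, fb=1
37: 1111011110001101 → 1, fb=0
38: 1110111100011010 → 1, fb=1
39: 1101111000110101 → 1, fb=1
40: 1011110001101011 → 1, fb=0
41: 0111100011010110 → 0, fb=0
42: 1111000110101100 → 1, fb=1
43: 1110001101011001 → 1, fb=0
44: 1100011010110010 → 1, fb=0
45: 1000110101100100 → 1, fb=0
46: 0001101011001000 → 0, fb=1
47: 0011010110010001 → 0, fb=1
48: 0110101100100011 → 0, fb=1
49: 1101011001000111 → 1, fb=1
50: 1010110010001111 → 1, fb=1
51: 0101100100011111 → 0, fb=1
52: 1011001000111111 → 1, fb=1
53: 0110010001111111 → 0, fb=0
54: 1100100011111110 → 1, fb=1
55: 1001000111111101 → 1, fb=0
56: 0010001111111010 → 0, fb=1
57: 0100011111110101 → 0, fb=1
58: 1000111111101011 → 1, fb=0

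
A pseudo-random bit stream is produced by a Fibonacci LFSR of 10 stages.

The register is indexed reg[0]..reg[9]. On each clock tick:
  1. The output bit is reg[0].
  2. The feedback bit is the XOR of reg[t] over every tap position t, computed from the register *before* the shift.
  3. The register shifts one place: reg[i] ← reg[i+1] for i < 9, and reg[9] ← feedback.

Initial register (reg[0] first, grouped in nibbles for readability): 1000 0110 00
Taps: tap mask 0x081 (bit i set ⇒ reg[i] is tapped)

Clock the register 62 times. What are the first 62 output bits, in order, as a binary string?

10000110001001010010110011010001000101101001011101001100010110

k : reg_k → out_k, fb_k
0: 1000011000 → 1, fb=1
1: 0000110001 → 0, fb=0
2: 0001100010 → 0, fb=0
3: 0011000100 → 0, fb=1
4: 0110001001 → 0, fb=0
5: 1100010010 → 1, fb=1
6: 1000100101 → 1, fb=0
7: 0001001010 → 0, fb=0
8: 0010010100 → 0, fb=1
9: 0100101001 → 0, fb=0
10: 1001010010 → 1, fb=1
11: 0010100101 → 0, fb=1
12: 0101001011 → 0, fb=0
13: 1010010110 → 1, fb=0
14: 0100101100 → 0, fb=1
15: 1001011001 → 1, fb=1
16: 0010110011 → 0, fb=0
17: 0101100110 → 0, fb=1
18: 1011001101 → 1, fb=0
19: 0110011010 → 0, fb=0
20: 1100110100 → 1, fb=0
21: 1001101000 → 1, fb=1
22: 0011010001 → 0, fb=0
23: 0110100010 → 0, fb=0
24: 1101000100 → 1, fb=0
25: 1010001000 → 1, fb=1
26: 0100010001 → 0, fb=0
27: 1000100010 → 1, fb=1
28: 0001000101 → 0, fb=1
29: 0010001011 → 0, fb=0
30: 0100010110 → 0, fb=1
31: 1000101101 → 1, fb=0
32: 0001011010 → 0, fb=0
33: 0010110100 → 0, fb=1
34: 0101101001 → 0, fb=0
35: 1011010010 → 1, fb=1
36: 0110100101 → 0, fb=1
37: 1101001011 → 1, fb=1
38: 1010010111 → 1, fb=0
39: 0100101110 → 0, fb=1
40: 1001011101 → 1, fb=0
41: 0010111010 → 0, fb=0
42: 0101110100 → 0, fb=1
43: 1011101001 → 1, fb=1
44: 0111010011 → 0, fb=0
45: 1110100110 → 1, fb=0
46: 1101001100 → 1, fb=0
47: 1010011000 → 1, fb=1
48: 0100110001 → 0, fb=0
49: 1001100010 → 1, fb=1
50: 0011000101 → 0, fb=1
51: 0110001011 → 0, fb=0
52: 1100010110 → 1, fb=0
53: 1000101100 → 1, fb=0
54: 0001011000 → 0, fb=0
55: 0010110000 → 0, fb=0
56: 0101100000 → 0, fb=0
57: 1011000000 → 1, fb=1
58: 0110000001 → 0, fb=0
59: 1100000010 → 1, fb=1
60: 1000000101 → 1, fb=0
61: 0000001010 → 0, fb=0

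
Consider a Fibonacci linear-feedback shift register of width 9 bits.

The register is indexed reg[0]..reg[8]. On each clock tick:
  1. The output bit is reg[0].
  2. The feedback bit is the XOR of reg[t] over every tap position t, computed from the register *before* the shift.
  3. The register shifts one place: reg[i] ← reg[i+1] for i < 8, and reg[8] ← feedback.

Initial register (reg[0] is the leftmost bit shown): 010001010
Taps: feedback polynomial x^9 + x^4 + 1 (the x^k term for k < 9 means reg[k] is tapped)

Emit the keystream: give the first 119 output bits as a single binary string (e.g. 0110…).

01000101000010101101001111110110010010010110111111001001101010011001100000001100011001010001101001011111110100010110001

step | reg (before) | out | fb
   0 | 010001010 | 0 | 0
   1 | 100010100 | 1 | 0
   2 | 000101000 | 0 | 0
   3 | 001010000 | 0 | 1
   4 | 010100001 | 0 | 0
   5 | 101000010 | 1 | 1
   6 | 010000101 | 0 | 0
   7 | 100001010 | 1 | 1
   8 | 000010101 | 0 | 1
   9 | 000101011 | 0 | 0
  10 | 001010110 | 0 | 1
  11 | 010101101 | 0 | 0
  12 | 101011010 | 1 | 0
  13 | 010110100 | 0 | 1
  14 | 101101001 | 1 | 1
  15 | 011010011 | 0 | 1
  16 | 110100111 | 1 | 1
  17 | 101001111 | 1 | 1
  18 | 010011111 | 0 | 1
  19 | 100111111 | 1 | 0
  20 | 001111110 | 0 | 1
  21 | 011111101 | 0 | 1
  22 | 111111011 | 1 | 0
  23 | 111110110 | 1 | 0
  24 | 111101100 | 1 | 1
  25 | 111011001 | 1 | 0
  26 | 110110010 | 1 | 0
  27 | 101100100 | 1 | 1
  28 | 011001001 | 0 | 0
  29 | 110010010 | 1 | 0
  30 | 100100100 | 1 | 1
  31 | 001001001 | 0 | 0
  32 | 010010010 | 0 | 1
  33 | 100100101 | 1 | 1
  34 | 001001011 | 0 | 0
  35 | 010010110 | 0 | 1
  36 | 100101101 | 1 | 1
  37 | 001011011 | 0 | 1
  38 | 010110111 | 0 | 1
  39 | 101101111 | 1 | 1
  40 | 011011111 | 0 | 1
  41 | 110111111 | 1 | 0
  42 | 101111110 | 1 | 0
  43 | 011111100 | 0 | 1
  44 | 111111001 | 1 | 0
  45 | 111110010 | 1 | 0
  46 | 111100100 | 1 | 1
  47 | 111001001 | 1 | 1
  48 | 110010011 | 1 | 0
  49 | 100100110 | 1 | 1
  50 | 001001101 | 0 | 0
  51 | 010011010 | 0 | 1
  52 | 100110101 | 1 | 0
  53 | 001101010 | 0 | 0
  54 | 011010100 | 0 | 1
  55 | 110101001 | 1 | 1
  56 | 101010011 | 1 | 0
  57 | 010100110 | 0 | 0
  58 | 101001100 | 1 | 1
  59 | 010011001 | 0 | 1
  60 | 100110011 | 1 | 0
  61 | 001100110 | 0 | 0
  62 | 011001100 | 0 | 0
  63 | 110011000 | 1 | 0
  64 | 100110000 | 1 | 0
  65 | 001100000 | 0 | 0
  66 | 011000000 | 0 | 0
  67 | 110000000 | 1 | 1
  68 | 100000001 | 1 | 1
  69 | 000000011 | 0 | 0
  70 | 000000110 | 0 | 0
  71 | 000001100 | 0 | 0
  72 | 000011000 | 0 | 1
  73 | 000110001 | 0 | 1
  74 | 001100011 | 0 | 0
  75 | 011000110 | 0 | 0
  76 | 110001100 | 1 | 1
  77 | 100011001 | 1 | 0
  78 | 000110010 | 0 | 1
  79 | 001100101 | 0 | 0
  80 | 011001010 | 0 | 0
  81 | 110010100 | 1 | 0
  82 | 100101000 | 1 | 1
  83 | 001010001 | 0 | 1
  84 | 010100011 | 0 | 0
  85 | 101000110 | 1 | 1
  86 | 010001101 | 0 | 0
  87 | 100011010 | 1 | 0
  88 | 000110100 | 0 | 1
  89 | 001101001 | 0 | 0
  90 | 011010010 | 0 | 1
  91 | 110100101 | 1 | 1
  92 | 101001011 | 1 | 1
  93 | 010010111 | 0 | 1
  94 | 100101111 | 1 | 1
  95 | 001011111 | 0 | 1
  96 | 010111111 | 0 | 1
  97 | 101111111 | 1 | 0
  98 | 011111110 | 0 | 1
  99 | 111111101 | 1 | 0
 100 | 111111010 | 1 | 0
 101 | 111110100 | 1 | 0
 102 | 111101000 | 1 | 1
 103 | 111010001 | 1 | 0
 104 | 110100010 | 1 | 1
 105 | 101000101 | 1 | 1
 106 | 010001011 | 0 | 0
 107 | 100010110 | 1 | 0
 108 | 000101100 | 0 | 0
 109 | 001011000 | 0 | 1
 110 | 010110001 | 0 | 1
 111 | 101100011 | 1 | 1
 112 | 011000111 | 0 | 0
 113 | 110001110 | 1 | 1
 114 | 100011101 | 1 | 0
 115 | 000111010 | 0 | 1
 116 | 001110101 | 0 | 1
 117 | 011101011 | 0 | 0
 118 | 111010110 | 1 | 0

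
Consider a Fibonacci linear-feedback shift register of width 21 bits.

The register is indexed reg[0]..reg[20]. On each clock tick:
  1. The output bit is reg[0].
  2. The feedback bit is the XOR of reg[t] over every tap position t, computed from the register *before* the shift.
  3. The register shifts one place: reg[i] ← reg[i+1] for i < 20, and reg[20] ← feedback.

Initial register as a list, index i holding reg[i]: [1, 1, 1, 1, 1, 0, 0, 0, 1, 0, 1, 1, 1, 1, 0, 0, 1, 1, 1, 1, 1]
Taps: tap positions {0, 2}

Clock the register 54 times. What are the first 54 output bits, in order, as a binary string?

111110001011110011111000110100100111100011011100110111

tick  register→output (feedback)
  0  111110001011110011111→1 (0)
  1  111100010111100111110→1 (0)
  2  111000101111001111100→1 (0)
  3  110001011110011111000→1 (1)
  4  100010111100111110001→1 (1)
  5  000101111001111100011→0 (0)
  6  001011110011111000110→0 (1)
  7  010111100111110001101→0 (0)
  8  101111001111100011010→1 (0)
  9  011110011111000110100→0 (1)
 10  111100111110001101001→1 (0)
 11  111001111100011010010→1 (0)
 12  110011111000110100100→1 (1)
 13  100111110001101001001→1 (1)
 14  001111100011010010011→0 (1)
 15  011111000110100100111→0 (1)
 16  111110001101001001111→1 (0)
 17  111100011010010011110→1 (0)
 18  111000110100100111100→1 (0)
 19  110001101001001111000→1 (1)
 20  100011010010011110001→1 (1)
 21  000110100100111100011→0 (0)
 22  001101001001111000110→0 (1)
 23  011010010011110001101→0 (1)
 24  110100100111100011011→1 (1)
 25  101001001111000110111→1 (0)
 26  010010011110001101110→0 (0)
 27  100100111100011011100→1 (1)
 28  001001111000110111001→0 (1)
 29  010011110001101110011→0 (0)
 30  100111100011011100110→1 (1)
 31  001111000110111001101→0 (1)
 32  011110001101110011011→0 (1)
 33  111100011011100110111→1 (0)
 34  111000110111001101110→1 (0)
 35  110001101110011011100→1 (1)
 36  100011011100110111001→1 (1)
 37  000110111001101110011→0 (0)
 38  001101110011011100110→0 (1)
 39  011011100110111001101→0 (1)
 40  110111001101110011011→1 (1)
 41  101110011011100110111→1 (0)
 42  011100110111001101110→0 (1)
 43  111001101110011011101→1 (0)
 44  110011011100110111010→1 (1)
 45  100110111001101110101→1 (1)
 46  001101110011011101011→0 (1)
 47  011011100110111010111→0 (1)
 48  110111001101110101111→1 (1)
 49  101110011011101011111→1 (0)
 50  011100110111010111110→0 (1)
 51  111001101110101111101→1 (0)
 52  110011011101011111010→1 (1)
 53  100110111010111110101→1 (1)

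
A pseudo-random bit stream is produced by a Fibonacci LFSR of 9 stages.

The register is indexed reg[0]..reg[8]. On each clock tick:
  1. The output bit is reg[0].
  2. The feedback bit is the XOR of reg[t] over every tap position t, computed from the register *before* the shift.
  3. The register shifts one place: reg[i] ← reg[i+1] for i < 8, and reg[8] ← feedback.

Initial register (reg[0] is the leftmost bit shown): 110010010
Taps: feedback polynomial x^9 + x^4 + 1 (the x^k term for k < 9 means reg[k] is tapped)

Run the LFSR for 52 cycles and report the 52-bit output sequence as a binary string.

step | reg (before) | out | fb
   0 | 110010010 | 1 | 0
   1 | 100100100 | 1 | 1
   2 | 001001001 | 0 | 0
   3 | 010010010 | 0 | 1
   4 | 100100101 | 1 | 1
   5 | 001001011 | 0 | 0
   6 | 010010110 | 0 | 1
   7 | 100101101 | 1 | 1
   8 | 001011011 | 0 | 1
   9 | 010110111 | 0 | 1
  10 | 101101111 | 1 | 1
  11 | 011011111 | 0 | 1
  12 | 110111111 | 1 | 0
  13 | 101111110 | 1 | 0
  14 | 011111100 | 0 | 1
  15 | 111111001 | 1 | 0
  16 | 111110010 | 1 | 0
  17 | 111100100 | 1 | 1
  18 | 111001001 | 1 | 1
  19 | 110010011 | 1 | 0
  20 | 100100110 | 1 | 1
  21 | 001001101 | 0 | 0
  22 | 010011010 | 0 | 1
  23 | 100110101 | 1 | 0
  24 | 001101010 | 0 | 0
  25 | 011010100 | 0 | 1
  26 | 110101001 | 1 | 1
  27 | 101010011 | 1 | 0
  28 | 010100110 | 0 | 0
  29 | 101001100 | 1 | 1
  30 | 010011001 | 0 | 1
  31 | 100110011 | 1 | 0
  32 | 001100110 | 0 | 0
  33 | 011001100 | 0 | 0
  34 | 110011000 | 1 | 0
  35 | 100110000 | 1 | 0
  36 | 001100000 | 0 | 0
  37 | 011000000 | 0 | 0
  38 | 110000000 | 1 | 1
  39 | 100000001 | 1 | 1
  40 | 000000011 | 0 | 0
  41 | 000000110 | 0 | 0
  42 | 000001100 | 0 | 0
  43 | 000011000 | 0 | 1
  44 | 000110001 | 0 | 1
  45 | 001100011 | 0 | 0
  46 | 011000110 | 0 | 0
  47 | 110001100 | 1 | 1
  48 | 100011001 | 1 | 0
  49 | 000110010 | 0 | 1
  50 | 001100101 | 0 | 0
  51 | 011001010 | 0 | 0

1100100100101101111110010011010100110011000000011000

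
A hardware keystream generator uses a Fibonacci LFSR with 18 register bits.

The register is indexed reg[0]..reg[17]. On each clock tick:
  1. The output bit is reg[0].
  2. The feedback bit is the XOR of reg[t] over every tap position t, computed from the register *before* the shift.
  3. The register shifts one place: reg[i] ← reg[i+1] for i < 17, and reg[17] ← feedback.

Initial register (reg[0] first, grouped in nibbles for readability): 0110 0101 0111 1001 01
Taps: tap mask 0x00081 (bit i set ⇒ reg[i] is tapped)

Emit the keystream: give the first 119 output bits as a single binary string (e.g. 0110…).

k : reg_k → out_k, fb_k
0: 011001010111100101 → 0, fb=1
1: 110010101111001011 → 1, fb=1
2: 100101011110010111 → 1, fb=0
3: 001010111100101110 → 0, fb=1
4: 010101111001011101 → 0, fb=1
5: 101011110010111011 → 1, fb=0
6: 010111100101110110 → 0, fb=0
7: 101111001011101100 → 1, fb=1
8: 011110010111011001 → 0, fb=1
9: 111100101110110011 → 1, fb=1
10: 111001011101100111 → 1, fb=0
11: 110010111011001110 → 1, fb=0
12: 100101110110011100 → 1, fb=0
13: 001011101100111000 → 0, fb=0
14: 010111011001110000 → 0, fb=1
15: 101110110011100001 → 1, fb=0
16: 011101100111000010 → 0, fb=0
17: 111011001110000100 → 1, fb=1
18: 110110011100001001 → 1, fb=0
19: 101100111000010010 → 1, fb=0
20: 011001110000100100 → 0, fb=1
21: 110011100001001001 → 1, fb=1
22: 100111000010010011 → 1, fb=1
23: 001110000100100111 → 0, fb=0
24: 011100001001001110 → 0, fb=0
25: 111000010010011100 → 1, fb=0
26: 110000100100111000 → 1, fb=1
27: 100001001001110001 → 1, fb=1
28: 000010010011100011 → 0, fb=1
29: 000100100111000111 → 0, fb=0
30: 001001001110001110 → 0, fb=0
31: 010010011100011100 → 0, fb=1
32: 100100111000111001 → 1, fb=0
33: 001001110001110010 → 0, fb=1
34: 010011100011100101 → 0, fb=0
35: 100111000111001010 → 1, fb=1
36: 001110001110010101 → 0, fb=0
37: 011100011100101010 → 0, fb=1
38: 111000111001010101 → 1, fb=0
39: 110001110010101010 → 1, fb=0
40: 100011100101010100 → 1, fb=1
41: 000111001010101001 → 0, fb=0
42: 001110010101010010 → 0, fb=1
43: 011100101010100101 → 0, fb=0
44: 111001010101001010 → 1, fb=0
45: 110010101010010100 → 1, fb=1
46: 100101010100101001 → 1, fb=0
47: 001010101001010010 → 0, fb=0
48: 010101010010100100 → 0, fb=1
49: 101010100101001001 → 1, fb=1
50: 010101001010010011 → 0, fb=0
51: 101010010100100110 → 1, fb=0
52: 010100101001001100 → 0, fb=0
53: 101001010010011000 → 1, fb=0
54: 010010100100110000 → 0, fb=0
55: 100101001001100000 → 1, fb=1
56: 001010010011000001 → 0, fb=1
57: 010100100110000011 → 0, fb=0
58: 101001001100000110 → 1, fb=1
59: 010010011000001101 → 0, fb=1
60: 100100110000011011 → 1, fb=0
61: 001001100000110110 → 0, fb=0
62: 010011000001101100 → 0, fb=0
63: 100110000011011000 → 1, fb=1
64: 001100000110110001 → 0, fb=0
65: 011000001101100010 → 0, fb=0
66: 110000011011000100 → 1, fb=0
67: 100000110110001000 → 1, fb=0
68: 000001101100010000 → 0, fb=0
69: 000011011000100000 → 0, fb=1
70: 000110110001000001 → 0, fb=1
71: 001101100010000011 → 0, fb=0
72: 011011000100000110 → 0, fb=0
73: 110110001000001100 → 1, fb=1
74: 101100010000011001 → 1, fb=0
75: 011000100000110010 → 0, fb=0
76: 110001000001100100 → 1, fb=1
77: 100010000011001001 → 1, fb=1
78: 000100000110010011 → 0, fb=0
79: 001000001100100110 → 0, fb=0
80: 010000011001001100 → 0, fb=1
81: 100000110010011001 → 1, fb=0
82: 000001100100110010 → 0, fb=0
83: 000011001001100100 → 0, fb=0
84: 000110010011001000 → 0, fb=1
85: 001100100110010001 → 0, fb=0
86: 011001001100100010 → 0, fb=0
87: 110010011001000100 → 1, fb=0
88: 100100110010001000 → 1, fb=0
89: 001001100100010000 → 0, fb=0
90: 010011001000100000 → 0, fb=0
91: 100110010001000000 → 1, fb=0
92: 001100100010000000 → 0, fb=0
93: 011001000100000000 → 0, fb=0
94: 110010001000000000 → 1, fb=1
95: 100100010000000001 → 1, fb=0
96: 001000100000000010 → 0, fb=0
97: 010001000000000100 → 0, fb=0
98: 100010000000001000 → 1, fb=1
99: 000100000000010001 → 0, fb=0
100: 001000000000100010 → 0, fb=0
101: 010000000001000100 → 0, fb=0
102: 100000000010001000 → 1, fb=1
103: 000000000100010001 → 0, fb=0
104: 000000001000100010 → 0, fb=0
105: 000000010001000100 → 0, fb=1
106: 000000100010001001 → 0, fb=0
107: 000001000100010010 → 0, fb=0
108: 000010001000100100 → 0, fb=0
109: 000100010001001000 → 0, fb=1
110: 001000100010010001 → 0, fb=0
111: 010001000100100010 → 0, fb=0
112: 100010001001000100 → 1, fb=1
113: 000100010010001001 → 0, fb=1
114: 001000100100010011 → 0, fb=0
115: 010001001000100110 → 0, fb=0
116: 100010010001001100 → 1, fb=0
117: 000100100010011000 → 0, fb=0
118: 001001000100110000 → 0, fb=0

01100101011110010111011001110000100100111000111001010101001010010011000001101100010000011001001100100010000000001000100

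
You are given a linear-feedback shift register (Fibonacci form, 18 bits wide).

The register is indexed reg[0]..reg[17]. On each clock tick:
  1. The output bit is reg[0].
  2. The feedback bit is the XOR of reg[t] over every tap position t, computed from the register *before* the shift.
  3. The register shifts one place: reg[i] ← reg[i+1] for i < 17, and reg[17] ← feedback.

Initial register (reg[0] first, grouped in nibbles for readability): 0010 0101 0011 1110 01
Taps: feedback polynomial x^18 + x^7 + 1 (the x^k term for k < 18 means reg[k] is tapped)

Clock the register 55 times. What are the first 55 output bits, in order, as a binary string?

step | reg (before) | out | fb
   0 | 001001010011111001 | 0 | 1
   1 | 010010100111110011 | 0 | 0
   2 | 100101001111100110 | 1 | 1
   3 | 001010011111001101 | 0 | 1
   4 | 010100111110011011 | 0 | 1
   5 | 101001111100110111 | 1 | 0
   6 | 010011111001101110 | 0 | 1
   7 | 100111110011011101 | 1 | 0
   8 | 001111100110111010 | 0 | 0
   9 | 011111001101110100 | 0 | 0
  10 | 111110011011101000 | 1 | 0
  11 | 111100110111010000 | 1 | 0
  12 | 111001101110100000 | 1 | 1
  13 | 110011011101000001 | 1 | 0
  14 | 100110111010000010 | 1 | 0
  15 | 001101110100000100 | 0 | 1
  16 | 011011101000001001 | 0 | 0
  17 | 110111010000010010 | 1 | 0
  18 | 101110100000100100 | 1 | 1
  19 | 011101000001001001 | 0 | 0
  20 | 111010000010010010 | 1 | 1
  21 | 110100000100100101 | 1 | 1
  22 | 101000001001001011 | 1 | 1
  23 | 010000010010010111 | 0 | 1
  24 | 100000100100101111 | 1 | 1
  25 | 000001001001011111 | 0 | 0
  26 | 000010010010111110 | 0 | 1
  27 | 000100100101111101 | 0 | 0
  28 | 001001001011111010 | 0 | 0
  29 | 010010010111110100 | 0 | 1
  30 | 100100101111101001 | 1 | 1
  31 | 001001011111010011 | 0 | 1
  32 | 010010111110100111 | 0 | 1
  33 | 100101111101001111 | 1 | 0
  34 | 001011111010011110 | 0 | 1
  35 | 010111110100111101 | 0 | 1
  36 | 101111101001111011 | 1 | 1
  37 | 011111010011110111 | 0 | 1
  38 | 111110100111101111 | 1 | 1
  39 | 111101001111011111 | 1 | 1
  40 | 111010011110111111 | 1 | 0
  41 | 110100111101111110 | 1 | 0
  42 | 101001111011111100 | 1 | 0
  43 | 010011110111111000 | 0 | 1
  44 | 100111101111110001 | 1 | 1
  45 | 001111011111100011 | 0 | 1
  46 | 011110111111000111 | 0 | 1
  47 | 111101111110001111 | 1 | 0
  48 | 111011111100011110 | 1 | 0
  49 | 110111111000111100 | 1 | 0
  50 | 101111110001111000 | 1 | 0
  51 | 011111100011110000 | 0 | 0
  52 | 111111000111100000 | 1 | 1
  53 | 111110001111000001 | 1 | 1
  54 | 111100011110000011 | 1 | 0

0010010100111110011011101000001001001011111010011110111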